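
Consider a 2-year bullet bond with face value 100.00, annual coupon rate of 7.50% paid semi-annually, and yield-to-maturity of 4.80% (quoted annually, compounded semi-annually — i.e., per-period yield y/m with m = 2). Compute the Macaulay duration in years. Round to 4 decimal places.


Coupon per period c = face * coupon_rate / m = 3.750000
Periods per year m = 2; per-period yield y/m = 0.024000
Number of cashflows N = 4
Cashflows (t years, CF_t, discount factor 1/(1+y/m)^(m*t), PV):
  t = 0.5000: CF_t = 3.750000, DF = 0.976562, PV = 3.662109
  t = 1.0000: CF_t = 3.750000, DF = 0.953674, PV = 3.576279
  t = 1.5000: CF_t = 3.750000, DF = 0.931323, PV = 3.492460
  t = 2.0000: CF_t = 103.750000, DF = 0.909495, PV = 94.360075
Price P = sum_t PV_t = 105.090923
Macaulay numerator sum_t t * PV_t:
  t * PV_t at t = 0.5000: 1.831055
  t * PV_t at t = 1.0000: 3.576279
  t * PV_t at t = 1.5000: 5.238689
  t * PV_t at t = 2.0000: 188.720151
Macaulay duration D = (sum_t t * PV_t) / P = 199.366173 / 105.090923 = 1.897083

Answer: Macaulay duration = 1.8971 years


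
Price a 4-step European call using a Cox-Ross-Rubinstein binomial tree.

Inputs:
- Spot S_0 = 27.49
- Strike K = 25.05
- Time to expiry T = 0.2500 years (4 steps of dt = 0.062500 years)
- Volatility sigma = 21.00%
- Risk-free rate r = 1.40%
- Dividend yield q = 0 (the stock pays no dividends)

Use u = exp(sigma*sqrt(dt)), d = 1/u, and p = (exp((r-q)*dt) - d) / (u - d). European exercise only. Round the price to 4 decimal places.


dt = T/N = 0.062500
u = exp(sigma*sqrt(dt)) = 1.053903; d = 1/u = 0.948854
p = (exp((r-q)*dt) - d) / (u - d) = 0.495211
Discount per step: exp(-r*dt) = 0.999125
Stock lattice S(k, i) with i counting down-moves:
  k=0: S(0,0) = 27.4900
  k=1: S(1,0) = 28.9718; S(1,1) = 26.0840
  k=2: S(2,0) = 30.5334; S(2,1) = 27.4900; S(2,2) = 24.7499
  k=3: S(3,0) = 32.1793; S(3,1) = 28.9718; S(3,2) = 26.0840; S(3,3) = 23.4841
  k=4: S(4,0) = 33.9138; S(4,1) = 30.5334; S(4,2) = 27.4900; S(4,3) = 24.7499; S(4,4) = 22.2830
Terminal payoffs V(N, i) = max(S_T - K, 0):
  V(4,0) = 8.863810; V(4,1) = 5.483435; V(4,2) = 2.440000; V(4,3) = 0.000000; V(4,4) = 0.000000
Backward induction: V(k, i) = exp(-r*dt) * [p * V(k+1, i) + (1-p) * V(k+1, i+1)].
  V(3,0) = exp(-r*dt) * [p*8.863810 + (1-p)*5.483435] = 7.151174
  V(3,1) = exp(-r*dt) * [p*5.483435 + (1-p)*2.440000] = 3.943691
  V(3,2) = exp(-r*dt) * [p*2.440000 + (1-p)*0.000000] = 1.207258
  V(3,3) = exp(-r*dt) * [p*0.000000 + (1-p)*0.000000] = 0.000000
  V(2,0) = exp(-r*dt) * [p*7.151174 + (1-p)*3.943691] = 5.527234
  V(2,1) = exp(-r*dt) * [p*3.943691 + (1-p)*1.207258] = 2.560129
  V(2,2) = exp(-r*dt) * [p*1.207258 + (1-p)*0.000000] = 0.597325
  V(1,0) = exp(-r*dt) * [p*5.527234 + (1-p)*2.560129] = 4.025948
  V(1,1) = exp(-r*dt) * [p*2.560129 + (1-p)*0.597325] = 1.567955
  V(0,0) = exp(-r*dt) * [p*4.025948 + (1-p)*1.567955] = 2.782745

Answer: Price = V(0,0) = 2.7827


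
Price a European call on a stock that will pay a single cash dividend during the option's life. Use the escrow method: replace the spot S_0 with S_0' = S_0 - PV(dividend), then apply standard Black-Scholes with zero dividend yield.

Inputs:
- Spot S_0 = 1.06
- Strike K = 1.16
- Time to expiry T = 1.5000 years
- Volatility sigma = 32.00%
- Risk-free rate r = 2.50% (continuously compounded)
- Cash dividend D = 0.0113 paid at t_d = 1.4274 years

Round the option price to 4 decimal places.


PV(D) = D * exp(-r * t_d) = 0.0113 * 0.96494420 = 0.01090387
S_0' = S_0 - PV(D) = 1.0600 - 0.01090387 = 1.04909613
d1 = (ln(S_0'/K) + (r + sigma^2/2)*T) / (sigma*sqrt(T)) = 0.03523428
d2 = d1 - sigma*sqrt(T) = -0.35668408
exp(-rT) = 0.96319442
N(d1) = 0.51405354; N(d2) = 0.36066416
C = S_0' * N(d1) - K * exp(-rT) * N(d2) = 1.04909613 * 0.51405354 - 1.1600 * 0.96319442 * 0.36066416 = 0.1363

Answer: Price = 0.1363


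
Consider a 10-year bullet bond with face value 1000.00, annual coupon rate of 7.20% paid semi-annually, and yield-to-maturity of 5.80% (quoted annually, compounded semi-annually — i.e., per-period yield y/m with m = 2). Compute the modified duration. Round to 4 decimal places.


Coupon per period c = face * coupon_rate / m = 36.000000
Periods per year m = 2; per-period yield y/m = 0.029000
Number of cashflows N = 20
Cashflows (t years, CF_t, discount factor 1/(1+y/m)^(m*t), PV):
  t = 0.5000: CF_t = 36.000000, DF = 0.971817, PV = 34.985423
  t = 1.0000: CF_t = 36.000000, DF = 0.944429, PV = 33.999439
  t = 1.5000: CF_t = 36.000000, DF = 0.917812, PV = 33.041243
  t = 2.0000: CF_t = 36.000000, DF = 0.891946, PV = 32.110051
  t = 2.5000: CF_t = 36.000000, DF = 0.866808, PV = 31.205103
  t = 3.0000: CF_t = 36.000000, DF = 0.842379, PV = 30.325659
  t = 3.5000: CF_t = 36.000000, DF = 0.818639, PV = 29.471000
  t = 4.0000: CF_t = 36.000000, DF = 0.795567, PV = 28.640428
  t = 4.5000: CF_t = 36.000000, DF = 0.773146, PV = 27.833263
  t = 5.0000: CF_t = 36.000000, DF = 0.751357, PV = 27.048847
  t = 5.5000: CF_t = 36.000000, DF = 0.730182, PV = 26.286537
  t = 6.0000: CF_t = 36.000000, DF = 0.709603, PV = 25.545712
  t = 6.5000: CF_t = 36.000000, DF = 0.689605, PV = 24.825764
  t = 7.0000: CF_t = 36.000000, DF = 0.670170, PV = 24.126107
  t = 7.5000: CF_t = 36.000000, DF = 0.651282, PV = 23.446168
  t = 8.0000: CF_t = 36.000000, DF = 0.632928, PV = 22.785392
  t = 8.5000: CF_t = 36.000000, DF = 0.615090, PV = 22.143238
  t = 9.0000: CF_t = 36.000000, DF = 0.597755, PV = 21.519182
  t = 9.5000: CF_t = 36.000000, DF = 0.580909, PV = 20.912713
  t = 10.0000: CF_t = 1036.000000, DF = 0.564537, PV = 584.860458
Price P = sum_t PV_t = 1105.111729
First compute Macaulay numerator sum_t t * PV_t:
  t * PV_t at t = 0.5000: 17.492711
  t * PV_t at t = 1.0000: 33.999439
  t * PV_t at t = 1.5000: 49.561864
  t * PV_t at t = 2.0000: 64.220103
  t * PV_t at t = 2.5000: 78.012759
  t * PV_t at t = 3.0000: 90.976978
  t * PV_t at t = 3.5000: 103.148501
  t * PV_t at t = 4.0000: 114.561712
  t * PV_t at t = 4.5000: 125.249685
  t * PV_t at t = 5.0000: 135.244234
  t * PV_t at t = 5.5000: 144.575954
  t * PV_t at t = 6.0000: 153.274269
  t * PV_t at t = 6.5000: 161.367468
  t * PV_t at t = 7.0000: 168.882751
  t * PV_t at t = 7.5000: 175.846263
  t * PV_t at t = 8.0000: 182.283136
  t * PV_t at t = 8.5000: 188.217524
  t * PV_t at t = 9.0000: 193.672636
  t * PV_t at t = 9.5000: 198.670775
  t * PV_t at t = 10.0000: 5848.604582
Macaulay duration D = 8227.863344 / 1105.111729 = 7.445277
Modified duration = D / (1 + y/m) = 7.445277 / (1 + 0.029000) = 7.235449

Answer: Modified duration = 7.2354


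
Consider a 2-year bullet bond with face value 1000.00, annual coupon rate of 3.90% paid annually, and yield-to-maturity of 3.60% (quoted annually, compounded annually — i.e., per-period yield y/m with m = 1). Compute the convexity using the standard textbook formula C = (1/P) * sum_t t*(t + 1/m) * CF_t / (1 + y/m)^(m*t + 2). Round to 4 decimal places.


Coupon per period c = face * coupon_rate / m = 39.000000
Periods per year m = 1; per-period yield y/m = 0.036000
Number of cashflows N = 2
Cashflows (t years, CF_t, discount factor 1/(1+y/m)^(m*t), PV):
  t = 1.0000: CF_t = 39.000000, DF = 0.965251, PV = 37.644788
  t = 2.0000: CF_t = 1039.000000, DF = 0.931709, PV = 968.046094
Price P = sum_t PV_t = 1005.690881
Convexity numerator sum_t t*(t + 1/m) * CF_t / (1+y/m)^(m*t + 2):
  t = 1.0000: term = 70.148007
  t = 2.0000: term = 5411.626020
Convexity = (1/P) * sum = 5481.774027 / 1005.690881 = 5.450754

Answer: Convexity = 5.4508


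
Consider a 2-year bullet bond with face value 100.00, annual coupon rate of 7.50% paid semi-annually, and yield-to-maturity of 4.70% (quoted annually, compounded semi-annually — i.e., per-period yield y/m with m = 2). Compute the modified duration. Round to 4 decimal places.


Answer: Modified duration = 1.8536

Derivation:
Coupon per period c = face * coupon_rate / m = 3.750000
Periods per year m = 2; per-period yield y/m = 0.023500
Number of cashflows N = 4
Cashflows (t years, CF_t, discount factor 1/(1+y/m)^(m*t), PV):
  t = 0.5000: CF_t = 3.750000, DF = 0.977040, PV = 3.663898
  t = 1.0000: CF_t = 3.750000, DF = 0.954606, PV = 3.579774
  t = 1.5000: CF_t = 3.750000, DF = 0.932688, PV = 3.497581
  t = 2.0000: CF_t = 103.750000, DF = 0.911273, PV = 94.544598
Price P = sum_t PV_t = 105.285850
First compute Macaulay numerator sum_t t * PV_t:
  t * PV_t at t = 0.5000: 1.831949
  t * PV_t at t = 1.0000: 3.579774
  t * PV_t at t = 1.5000: 5.246371
  t * PV_t at t = 2.0000: 189.089195
Macaulay duration D = 199.747289 / 105.285850 = 1.897190
Modified duration = D / (1 + y/m) = 1.897190 / (1 + 0.023500) = 1.853630


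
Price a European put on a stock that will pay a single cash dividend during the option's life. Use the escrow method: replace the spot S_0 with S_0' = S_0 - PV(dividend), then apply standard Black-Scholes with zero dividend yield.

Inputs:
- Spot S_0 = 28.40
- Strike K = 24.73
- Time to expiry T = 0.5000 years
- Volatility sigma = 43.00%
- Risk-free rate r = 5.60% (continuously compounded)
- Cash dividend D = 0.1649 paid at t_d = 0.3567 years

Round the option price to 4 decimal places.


PV(D) = D * exp(-r * t_d) = 0.1649 * 0.98022298 = 0.16163877
S_0' = S_0 - PV(D) = 28.4000 - 0.16163877 = 28.23836123
d1 = (ln(S_0'/K) + (r + sigma^2/2)*T) / (sigma*sqrt(T)) = 0.68043175
d2 = d1 - sigma*sqrt(T) = 0.37637584
exp(-rT) = 0.97238837
N(-d1) = 0.24811556; N(-d2) = 0.35331875
P = K * exp(-rT) * N(-d2) - S_0' * N(-d1) = 24.7300 * 0.97238837 * 0.35331875 - 28.23836123 * 0.24811556 = 1.4899

Answer: Price = 1.4899


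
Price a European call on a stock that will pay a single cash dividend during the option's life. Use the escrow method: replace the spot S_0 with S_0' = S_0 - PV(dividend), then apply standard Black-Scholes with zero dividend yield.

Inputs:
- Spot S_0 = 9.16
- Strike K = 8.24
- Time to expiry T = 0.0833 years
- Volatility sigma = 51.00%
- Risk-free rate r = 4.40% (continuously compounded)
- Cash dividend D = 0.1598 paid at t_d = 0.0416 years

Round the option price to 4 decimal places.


Answer: Price = 0.9953

Derivation:
PV(D) = D * exp(-r * t_d) = 0.1598 * 0.99817127 = 0.15950777
S_0' = S_0 - PV(D) = 9.1600 - 0.15950777 = 9.00049223
d1 = (ln(S_0'/K) + (r + sigma^2/2)*T) / (sigma*sqrt(T)) = 0.69823961
d2 = d1 - sigma*sqrt(T) = 0.55104474
exp(-rT) = 0.99634151
N(d1) = 0.75748632; N(d2) = 0.70919850
C = S_0' * N(d1) - K * exp(-rT) * N(d2) = 9.00049223 * 0.75748632 - 8.2400 * 0.99634151 * 0.70919850 = 0.9953


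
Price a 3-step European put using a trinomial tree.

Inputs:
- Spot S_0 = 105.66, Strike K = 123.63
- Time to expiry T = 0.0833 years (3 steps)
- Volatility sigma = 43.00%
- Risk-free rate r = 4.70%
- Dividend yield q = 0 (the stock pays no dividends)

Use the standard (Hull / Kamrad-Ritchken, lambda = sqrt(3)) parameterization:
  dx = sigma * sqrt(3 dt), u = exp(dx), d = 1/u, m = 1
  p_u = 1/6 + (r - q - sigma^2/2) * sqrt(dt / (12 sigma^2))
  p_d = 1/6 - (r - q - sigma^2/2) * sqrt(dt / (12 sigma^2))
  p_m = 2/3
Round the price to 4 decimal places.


Answer: Price = V(0,0) = 18.2256

Derivation:
dt = T/N = 0.027767; dx = sigma*sqrt(3*dt) = 0.124105
u = exp(dx) = 1.132135; d = 1/u = 0.883287
p_u = 0.161582, p_m = 0.666667, p_d = 0.171751
Discount per step: exp(-r*dt) = 0.998696
Stock lattice S(k, j) with j the centered position index:
  k=0: S(0,+0) = 105.6600
  k=1: S(1,-1) = 93.3281; S(1,+0) = 105.6600; S(1,+1) = 119.6214
  k=2: S(2,-2) = 82.4354; S(2,-1) = 93.3281; S(2,+0) = 105.6600; S(2,+1) = 119.6214; S(2,+2) = 135.4276
  k=3: S(3,-3) = 72.8141; S(3,-2) = 82.4354; S(3,-1) = 93.3281; S(3,+0) = 105.6600; S(3,+1) = 119.6214; S(3,+2) = 135.4276; S(3,+3) = 153.3224
Terminal payoffs V(N, j) = max(K - S_T, 0):
  V(3,-3) = 50.815876; V(3,-2) = 41.194561; V(3,-1) = 30.301931; V(3,+0) = 17.970000; V(3,+1) = 4.008586; V(3,+2) = 0.000000; V(3,+3) = 0.000000
Backward induction: V(k, j) = exp(-r*dt) * [p_u * V(k+1, j+1) + p_m * V(k+1, j) + p_d * V(k+1, j-1)]
  V(2,-2) = exp(-r*dt) * [p_u*30.301931 + p_m*41.194561 + p_d*50.815876] = 41.033390
  V(2,-1) = exp(-r*dt) * [p_u*17.970000 + p_m*30.301931 + p_d*41.194561] = 30.140769
  V(2,+0) = exp(-r*dt) * [p_u*4.008586 + p_m*17.970000 + p_d*30.301931] = 17.808848
  V(2,+1) = exp(-r*dt) * [p_u*0.000000 + p_m*4.008586 + p_d*17.970000] = 5.751246
  V(2,+2) = exp(-r*dt) * [p_u*0.000000 + p_m*0.000000 + p_d*4.008586] = 0.687581
  V(1,-1) = exp(-r*dt) * [p_u*17.808848 + p_m*30.140769 + p_d*41.033390] = 29.979818
  V(1,+0) = exp(-r*dt) * [p_u*5.751246 + p_m*17.808848 + p_d*30.140769] = 17.955126
  V(1,+1) = exp(-r*dt) * [p_u*0.687581 + p_m*5.751246 + p_d*17.808848] = 6.994819
  V(0,+0) = exp(-r*dt) * [p_u*6.994819 + p_m*17.955126 + p_d*29.979818] = 18.225587


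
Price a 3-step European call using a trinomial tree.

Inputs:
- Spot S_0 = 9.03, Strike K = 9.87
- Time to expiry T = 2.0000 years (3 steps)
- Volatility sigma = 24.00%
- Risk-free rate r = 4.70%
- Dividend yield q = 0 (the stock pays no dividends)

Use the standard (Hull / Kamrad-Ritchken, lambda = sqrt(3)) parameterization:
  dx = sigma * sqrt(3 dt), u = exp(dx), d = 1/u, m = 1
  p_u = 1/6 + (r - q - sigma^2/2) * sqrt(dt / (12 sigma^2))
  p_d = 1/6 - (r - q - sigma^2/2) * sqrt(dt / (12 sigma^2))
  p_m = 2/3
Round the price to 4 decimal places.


dt = T/N = 0.666667; dx = sigma*sqrt(3*dt) = 0.339411
u = exp(dx) = 1.404121; d = 1/u = 0.712189
p_u = 0.184541, p_m = 0.666667, p_d = 0.148793
Discount per step: exp(-r*dt) = 0.969152
Stock lattice S(k, j) with j the centered position index:
  k=0: S(0,+0) = 9.0300
  k=1: S(1,-1) = 6.4311; S(1,+0) = 9.0300; S(1,+1) = 12.6792
  k=2: S(2,-2) = 4.5801; S(2,-1) = 6.4311; S(2,+0) = 9.0300; S(2,+1) = 12.6792; S(2,+2) = 17.8031
  k=3: S(3,-3) = 3.2619; S(3,-2) = 4.5801; S(3,-1) = 6.4311; S(3,+0) = 9.0300; S(3,+1) = 12.6792; S(3,+2) = 17.8031; S(3,+3) = 24.9978
Terminal payoffs V(N, j) = max(S_T - K, 0):
  V(3,-3) = 0.000000; V(3,-2) = 0.000000; V(3,-1) = 0.000000; V(3,+0) = 0.000000; V(3,+1) = 2.809210; V(3,+2) = 7.933141; V(3,+3) = 15.127758
Backward induction: V(k, j) = exp(-r*dt) * [p_u * V(k+1, j+1) + p_m * V(k+1, j) + p_d * V(k+1, j-1)]
  V(2,-2) = exp(-r*dt) * [p_u*0.000000 + p_m*0.000000 + p_d*0.000000] = 0.000000
  V(2,-1) = exp(-r*dt) * [p_u*0.000000 + p_m*0.000000 + p_d*0.000000] = 0.000000
  V(2,+0) = exp(-r*dt) * [p_u*2.809210 + p_m*0.000000 + p_d*0.000000] = 0.502422
  V(2,+1) = exp(-r*dt) * [p_u*7.933141 + p_m*2.809210 + p_d*0.000000] = 3.233862
  V(2,+2) = exp(-r*dt) * [p_u*15.127758 + p_m*7.933141 + p_d*2.809210] = 8.236282
  V(1,-1) = exp(-r*dt) * [p_u*0.502422 + p_m*0.000000 + p_d*0.000000] = 0.089857
  V(1,+0) = exp(-r*dt) * [p_u*3.233862 + p_m*0.502422 + p_d*0.000000] = 0.902986
  V(1,+1) = exp(-r*dt) * [p_u*8.236282 + p_m*3.233862 + p_d*0.502422] = 3.634898
  V(0,+0) = exp(-r*dt) * [p_u*3.634898 + p_m*0.902986 + p_d*0.089857] = 1.246473

Answer: Price = V(0,0) = 1.2465


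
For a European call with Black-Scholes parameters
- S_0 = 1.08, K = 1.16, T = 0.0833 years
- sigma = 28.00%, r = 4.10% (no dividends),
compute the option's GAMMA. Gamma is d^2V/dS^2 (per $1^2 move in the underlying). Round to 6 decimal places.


Answer: Gamma = 3.314978

Derivation:
d1 = -0.8015840023; d2 = -0.8823968726
phi(d1) = 0.2893243246; exp(-qT) = 1.0000000000; exp(-rT) = 0.9965905255
Gamma = exp(-qT) * phi(d1) / (S * sigma * sqrt(T)) = 1.0000000000 * 0.2893243246 / (1.0800 * 0.2800 * 0.2886173938) = 3.314978


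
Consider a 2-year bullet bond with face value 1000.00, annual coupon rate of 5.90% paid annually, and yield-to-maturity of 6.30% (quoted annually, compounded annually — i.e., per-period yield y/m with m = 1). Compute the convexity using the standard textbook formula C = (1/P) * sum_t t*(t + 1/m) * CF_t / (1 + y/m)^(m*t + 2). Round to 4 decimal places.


Answer: Convexity = 5.1120

Derivation:
Coupon per period c = face * coupon_rate / m = 59.000000
Periods per year m = 1; per-period yield y/m = 0.063000
Number of cashflows N = 2
Cashflows (t years, CF_t, discount factor 1/(1+y/m)^(m*t), PV):
  t = 1.0000: CF_t = 59.000000, DF = 0.940734, PV = 55.503293
  t = 2.0000: CF_t = 1059.000000, DF = 0.884980, PV = 937.193852
Price P = sum_t PV_t = 992.697145
Convexity numerator sum_t t*(t + 1/m) * CF_t / (1+y/m)^(m*t + 2):
  t = 1.0000: term = 98.238611
  t = 2.0000: term = 4976.387063
Convexity = (1/P) * sum = 5074.625674 / 992.697145 = 5.111958


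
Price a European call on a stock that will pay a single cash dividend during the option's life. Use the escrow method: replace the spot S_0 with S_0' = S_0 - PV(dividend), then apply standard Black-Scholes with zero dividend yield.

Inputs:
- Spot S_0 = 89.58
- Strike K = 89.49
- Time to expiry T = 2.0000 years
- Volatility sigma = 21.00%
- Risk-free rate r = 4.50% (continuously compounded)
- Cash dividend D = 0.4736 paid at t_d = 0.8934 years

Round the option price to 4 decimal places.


PV(D) = D * exp(-r * t_d) = 0.4736 * 0.96059442 = 0.45493752
S_0' = S_0 - PV(D) = 89.5800 - 0.45493752 = 89.12506248
d1 = (ln(S_0'/K) + (r + sigma^2/2)*T) / (sigma*sqrt(T)) = 0.43777887
d2 = d1 - sigma*sqrt(T) = 0.14079403
exp(-rT) = 0.91393119
N(d1) = 0.66922671; N(d2) = 0.55598367
C = S_0' * N(d1) - K * exp(-rT) * N(d2) = 89.12506248 * 0.66922671 - 89.4900 * 0.91393119 * 0.55598367 = 14.1722

Answer: Price = 14.1722


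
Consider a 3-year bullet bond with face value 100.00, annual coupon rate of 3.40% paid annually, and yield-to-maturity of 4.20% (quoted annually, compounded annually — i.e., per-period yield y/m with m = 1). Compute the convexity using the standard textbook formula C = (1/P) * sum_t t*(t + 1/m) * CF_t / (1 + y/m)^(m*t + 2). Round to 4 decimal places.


Answer: Convexity = 10.5678

Derivation:
Coupon per period c = face * coupon_rate / m = 3.400000
Periods per year m = 1; per-period yield y/m = 0.042000
Number of cashflows N = 3
Cashflows (t years, CF_t, discount factor 1/(1+y/m)^(m*t), PV):
  t = 1.0000: CF_t = 3.400000, DF = 0.959693, PV = 3.262956
  t = 2.0000: CF_t = 3.400000, DF = 0.921010, PV = 3.131436
  t = 3.0000: CF_t = 103.400000, DF = 0.883887, PV = 91.393936
Price P = sum_t PV_t = 97.788328
Convexity numerator sum_t t*(t + 1/m) * CF_t / (1+y/m)^(m*t + 2):
  t = 1.0000: term = 6.010433
  t = 2.0000: term = 17.304509
  t = 3.0000: term = 1010.097253
Convexity = (1/P) * sum = 1033.412195 / 97.788328 = 10.567848


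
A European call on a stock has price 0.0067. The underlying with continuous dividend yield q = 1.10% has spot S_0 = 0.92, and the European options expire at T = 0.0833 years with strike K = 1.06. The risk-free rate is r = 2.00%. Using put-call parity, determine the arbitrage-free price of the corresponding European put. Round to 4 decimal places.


Answer: Put price = 0.1458

Derivation:
Put-call parity: C - P = S_0 * exp(-qT) - K * exp(-rT).
S_0 * exp(-qT) = 0.9200 * 0.99908412 = 0.91915739
K * exp(-rT) = 1.0600 * 0.99833539 = 1.05823551
P = C - S*exp(-qT) + K*exp(-rT)
P = 0.0067 - 0.91915739 + 1.05823551 = 0.1458


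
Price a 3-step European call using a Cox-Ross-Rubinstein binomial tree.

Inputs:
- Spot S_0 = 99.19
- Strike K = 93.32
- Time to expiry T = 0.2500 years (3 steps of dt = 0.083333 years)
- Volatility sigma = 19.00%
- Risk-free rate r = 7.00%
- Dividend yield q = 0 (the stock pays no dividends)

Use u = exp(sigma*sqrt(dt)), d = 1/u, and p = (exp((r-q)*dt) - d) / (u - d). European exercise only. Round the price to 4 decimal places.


dt = T/N = 0.083333
u = exp(sigma*sqrt(dt)) = 1.056380; d = 1/u = 0.946629
p = (exp((r-q)*dt) - d) / (u - d) = 0.539597
Discount per step: exp(-r*dt) = 0.994184
Stock lattice S(k, i) with i counting down-moves:
  k=0: S(0,0) = 99.1900
  k=1: S(1,0) = 104.7824; S(1,1) = 93.8961
  k=2: S(2,0) = 110.6900; S(2,1) = 99.1900; S(2,2) = 88.8848
  k=3: S(3,0) = 116.9308; S(3,1) = 104.7824; S(3,2) = 93.8961; S(3,3) = 84.1409
Terminal payoffs V(N, i) = max(S_T - K, 0):
  V(3,0) = 23.610768; V(3,1) = 11.462364; V(3,2) = 0.576107; V(3,3) = 0.000000
Backward induction: V(k, i) = exp(-r*dt) * [p * V(k+1, i) + (1-p) * V(k+1, i+1)].
  V(2,0) = exp(-r*dt) * [p*23.610768 + (1-p)*11.462364] = 17.912810
  V(2,1) = exp(-r*dt) * [p*11.462364 + (1-p)*0.576107] = 6.412782
  V(2,2) = exp(-r*dt) * [p*0.576107 + (1-p)*0.000000] = 0.309058
  V(1,0) = exp(-r*dt) * [p*17.912810 + (1-p)*6.412782] = 12.544771
  V(1,1) = exp(-r*dt) * [p*6.412782 + (1-p)*0.309058] = 3.581655
  V(0,0) = exp(-r*dt) * [p*12.544771 + (1-p)*3.581655] = 8.369163

Answer: Price = V(0,0) = 8.3692


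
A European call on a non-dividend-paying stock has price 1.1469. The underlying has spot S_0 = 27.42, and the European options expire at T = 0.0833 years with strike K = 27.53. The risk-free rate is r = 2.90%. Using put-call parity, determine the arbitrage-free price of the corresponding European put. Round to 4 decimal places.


Put-call parity: C - P = S_0 * exp(-qT) - K * exp(-rT).
S_0 * exp(-qT) = 27.4200 * 1.00000000 = 27.42000000
K * exp(-rT) = 27.5300 * 0.99758722 = 27.46357604
P = C - S*exp(-qT) + K*exp(-rT)
P = 1.1469 - 27.42000000 + 27.46357604 = 1.1905

Answer: Put price = 1.1905


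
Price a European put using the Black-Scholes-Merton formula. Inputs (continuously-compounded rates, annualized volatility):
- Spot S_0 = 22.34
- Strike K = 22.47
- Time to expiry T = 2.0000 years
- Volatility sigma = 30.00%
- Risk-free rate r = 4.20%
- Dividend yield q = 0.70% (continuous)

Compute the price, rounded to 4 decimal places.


Answer: Price = 2.9412

Derivation:
d1 = (ln(S/K) + (r - q + 0.5*sigma^2) * T) / (sigma * sqrt(T)) = 0.36344748
d2 = d1 - sigma * sqrt(T) = -0.06081659
exp(-rT) = 0.91943126; exp(-qT) = 0.98609754
P = K * exp(-rT) * N(-d2) - S_0 * exp(-qT) * N(-d1)
N(-d1) = 0.35813532; N(-d2) = 0.52424736
P = 22.4700 * 0.91943126 * 0.52424736 - 22.3400 * 0.98609754 * 0.35813532 = 2.9412


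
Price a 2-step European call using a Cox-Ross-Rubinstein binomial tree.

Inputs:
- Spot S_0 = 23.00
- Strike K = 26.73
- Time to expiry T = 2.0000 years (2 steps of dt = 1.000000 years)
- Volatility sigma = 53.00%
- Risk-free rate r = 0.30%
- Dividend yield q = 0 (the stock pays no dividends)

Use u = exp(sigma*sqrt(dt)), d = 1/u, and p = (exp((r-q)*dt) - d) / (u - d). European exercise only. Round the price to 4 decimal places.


Answer: Price = V(0,0) = 5.4909

Derivation:
dt = T/N = 1.000000
u = exp(sigma*sqrt(dt)) = 1.698932; d = 1/u = 0.588605
p = (exp((r-q)*dt) - d) / (u - d) = 0.373223
Discount per step: exp(-r*dt) = 0.997004
Stock lattice S(k, i) with i counting down-moves:
  k=0: S(0,0) = 23.0000
  k=1: S(1,0) = 39.0754; S(1,1) = 13.5379
  k=2: S(2,0) = 66.3865; S(2,1) = 23.0000; S(2,2) = 7.9685
Terminal payoffs V(N, i) = max(S_T - K, 0):
  V(2,0) = 39.656533; V(2,1) = 0.000000; V(2,2) = 0.000000
Backward induction: V(k, i) = exp(-r*dt) * [p * V(k+1, i) + (1-p) * V(k+1, i+1)].
  V(1,0) = exp(-r*dt) * [p*39.656533 + (1-p)*0.000000] = 14.756389
  V(1,1) = exp(-r*dt) * [p*0.000000 + (1-p)*0.000000] = 0.000000
  V(0,0) = exp(-r*dt) * [p*14.756389 + (1-p)*0.000000] = 5.490924


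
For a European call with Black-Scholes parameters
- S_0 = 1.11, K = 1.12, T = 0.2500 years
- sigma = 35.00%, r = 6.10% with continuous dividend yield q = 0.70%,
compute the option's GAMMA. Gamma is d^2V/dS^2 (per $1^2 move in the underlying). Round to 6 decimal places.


Answer: Gamma = 2.037028

Derivation:
d1 = 0.1133933144; d2 = -0.0616066856
phi(d1) = 0.3963856987; exp(-qT) = 0.9982515304; exp(-rT) = 0.9848656924
Gamma = exp(-qT) * phi(d1) / (S * sigma * sqrt(T)) = 0.9982515304 * 0.3963856987 / (1.1100 * 0.3500 * 0.5000000000) = 2.037028


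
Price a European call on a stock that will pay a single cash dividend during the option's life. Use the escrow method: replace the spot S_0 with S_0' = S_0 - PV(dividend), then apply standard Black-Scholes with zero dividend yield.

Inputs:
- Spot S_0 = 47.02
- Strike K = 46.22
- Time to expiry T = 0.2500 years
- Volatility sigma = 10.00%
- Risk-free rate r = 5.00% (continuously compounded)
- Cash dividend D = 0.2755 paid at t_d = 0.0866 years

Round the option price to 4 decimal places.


PV(D) = D * exp(-r * t_d) = 0.2755 * 0.99567936 = 0.27430966
S_0' = S_0 - PV(D) = 47.0200 - 0.27430966 = 46.74569034
d1 = (ln(S_0'/K) + (r + sigma^2/2)*T) / (sigma*sqrt(T)) = 0.50118923
d2 = d1 - sigma*sqrt(T) = 0.45118923
exp(-rT) = 0.98757780
N(d1) = 0.69188102; N(d2) = 0.67407341
C = S_0' * N(d1) - K * exp(-rT) * N(d2) = 46.74569034 * 0.69188102 - 46.2200 * 0.98757780 * 0.67407341 = 1.5738

Answer: Price = 1.5738


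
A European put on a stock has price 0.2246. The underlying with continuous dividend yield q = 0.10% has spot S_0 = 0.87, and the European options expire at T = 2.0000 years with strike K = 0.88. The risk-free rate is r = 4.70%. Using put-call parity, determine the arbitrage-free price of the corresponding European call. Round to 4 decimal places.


Put-call parity: C - P = S_0 * exp(-qT) - K * exp(-rT).
S_0 * exp(-qT) = 0.8700 * 0.99800200 = 0.86826174
K * exp(-rT) = 0.8800 * 0.91028276 = 0.80104883
C = P + S*exp(-qT) - K*exp(-rT)
C = 0.2246 + 0.86826174 - 0.80104883 = 0.2918

Answer: Call price = 0.2918


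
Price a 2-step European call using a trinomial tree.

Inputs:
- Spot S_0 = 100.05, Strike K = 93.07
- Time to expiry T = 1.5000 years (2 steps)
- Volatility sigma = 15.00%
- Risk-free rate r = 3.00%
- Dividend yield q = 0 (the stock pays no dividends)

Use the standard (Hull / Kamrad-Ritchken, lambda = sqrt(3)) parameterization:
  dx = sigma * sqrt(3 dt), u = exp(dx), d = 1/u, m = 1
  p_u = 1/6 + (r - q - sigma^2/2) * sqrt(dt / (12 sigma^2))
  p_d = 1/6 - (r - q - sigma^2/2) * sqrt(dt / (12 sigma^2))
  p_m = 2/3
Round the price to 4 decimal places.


dt = T/N = 0.750000; dx = sigma*sqrt(3*dt) = 0.225000
u = exp(dx) = 1.252323; d = 1/u = 0.798516
p_u = 0.197917, p_m = 0.666667, p_d = 0.135417
Discount per step: exp(-r*dt) = 0.977751
Stock lattice S(k, j) with j the centered position index:
  k=0: S(0,+0) = 100.0500
  k=1: S(1,-1) = 79.8915; S(1,+0) = 100.0500; S(1,+1) = 125.2949
  k=2: S(2,-2) = 63.7947; S(2,-1) = 79.8915; S(2,+0) = 100.0500; S(2,+1) = 125.2949; S(2,+2) = 156.9096
Terminal payoffs V(N, j) = max(S_T - K, 0):
  V(2,-2) = 0.000000; V(2,-1) = 0.000000; V(2,+0) = 6.980000; V(2,+1) = 32.224888; V(2,+2) = 63.839634
Backward induction: V(k, j) = exp(-r*dt) * [p_u * V(k+1, j+1) + p_m * V(k+1, j) + p_d * V(k+1, j-1)]
  V(1,-1) = exp(-r*dt) * [p_u*6.980000 + p_m*0.000000 + p_d*0.000000] = 1.350723
  V(1,+0) = exp(-r*dt) * [p_u*32.224888 + p_m*6.980000 + p_d*0.000000] = 10.785746
  V(1,+1) = exp(-r*dt) * [p_u*63.839634 + p_m*32.224888 + p_d*6.980000] = 34.283277
  V(0,+0) = exp(-r*dt) * [p_u*34.283277 + p_m*10.785746 + p_d*1.350723] = 13.843627

Answer: Price = V(0,0) = 13.8436


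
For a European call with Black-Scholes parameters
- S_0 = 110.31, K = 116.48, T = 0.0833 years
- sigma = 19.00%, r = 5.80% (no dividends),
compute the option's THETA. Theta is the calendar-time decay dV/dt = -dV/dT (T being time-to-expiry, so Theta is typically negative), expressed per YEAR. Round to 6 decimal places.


d1 = -0.8769584068; d2 = -0.9317957116
phi(d1) = 0.2715886817; exp(-qT) = 1.0000000000; exp(-rT) = 0.9951802524
Theta = -S*exp(-qT)*phi(d1)*sigma/(2*sqrt(T)) - r*K*exp(-rT)*N(d2) + q*S*exp(-qT)*N(d1)
N(d1) = 0.1902546151; N(d2) = 0.1757210557; sqrt(T) = 0.2886173938
Term 1 = -110.3100 * 1.0000000000 * 0.2715886817 * 0.1900 / (2 * 0.2886173938) = -9.8611520705
Term 2 = -0.0580 * 116.4800 * 0.9951802524 * 0.1757210557 = -1.1814216057
Term 3 = 0 (no dividend yield, q = 0)
Theta = -9.8611520705 + (-1.1814216057) + (0.0000000000) = -11.042574

Answer: Theta = -11.042574


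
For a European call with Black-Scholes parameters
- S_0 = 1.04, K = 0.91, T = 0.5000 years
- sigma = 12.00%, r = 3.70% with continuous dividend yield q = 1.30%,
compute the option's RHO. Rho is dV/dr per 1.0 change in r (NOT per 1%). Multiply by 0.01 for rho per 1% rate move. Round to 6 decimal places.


Answer: Rho = 0.425580

Derivation:
d1 = 1.7575303169; d2 = 1.6726775031
phi(d1) = 0.0851453962; exp(-qT) = 0.9935210793; exp(-rT) = 0.9816700746
N(d2) = 0.9528045998
Rho = K*T*exp(-rT)*N(d2) = 0.9100 * 0.5000 * 0.9816700746 * 0.9528045998 = 0.425580


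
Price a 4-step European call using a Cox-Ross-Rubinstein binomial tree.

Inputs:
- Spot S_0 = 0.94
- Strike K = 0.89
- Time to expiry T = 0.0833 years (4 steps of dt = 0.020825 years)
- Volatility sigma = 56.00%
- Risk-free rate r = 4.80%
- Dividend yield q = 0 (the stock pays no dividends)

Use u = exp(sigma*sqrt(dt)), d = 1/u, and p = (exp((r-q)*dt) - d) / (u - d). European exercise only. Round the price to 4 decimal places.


Answer: Price = V(0,0) = 0.0919

Derivation:
dt = T/N = 0.020825
u = exp(sigma*sqrt(dt)) = 1.084168; d = 1/u = 0.922366
p = (exp((r-q)*dt) - d) / (u - d) = 0.485989
Discount per step: exp(-r*dt) = 0.999001
Stock lattice S(k, i) with i counting down-moves:
  k=0: S(0,0) = 0.9400
  k=1: S(1,0) = 1.0191; S(1,1) = 0.8670
  k=2: S(2,0) = 1.1049; S(2,1) = 0.9400; S(2,2) = 0.7997
  k=3: S(3,0) = 1.1979; S(3,1) = 1.0191; S(3,2) = 0.8670; S(3,3) = 0.7376
  k=4: S(4,0) = 1.2987; S(4,1) = 1.1049; S(4,2) = 0.9400; S(4,3) = 0.7997; S(4,4) = 0.6804
Terminal payoffs V(N, i) = max(S_T - K, 0):
  V(4,0) = 0.408716; V(4,1) = 0.214895; V(4,2) = 0.050000; V(4,3) = 0.000000; V(4,4) = 0.000000
Backward induction: V(k, i) = exp(-r*dt) * [p * V(k+1, i) + (1-p) * V(k+1, i+1)].
  V(3,0) = exp(-r*dt) * [p*0.408716 + (1-p)*0.214895] = 0.308781
  V(3,1) = exp(-r*dt) * [p*0.214895 + (1-p)*0.050000] = 0.130007
  V(3,2) = exp(-r*dt) * [p*0.050000 + (1-p)*0.000000] = 0.024275
  V(3,3) = exp(-r*dt) * [p*0.000000 + (1-p)*0.000000] = 0.000000
  V(2,0) = exp(-r*dt) * [p*0.308781 + (1-p)*0.130007] = 0.216673
  V(2,1) = exp(-r*dt) * [p*0.130007 + (1-p)*0.024275] = 0.075584
  V(2,2) = exp(-r*dt) * [p*0.024275 + (1-p)*0.000000] = 0.011786
  V(1,0) = exp(-r*dt) * [p*0.216673 + (1-p)*0.075584] = 0.144007
  V(1,1) = exp(-r*dt) * [p*0.075584 + (1-p)*0.011786] = 0.042748
  V(0,0) = exp(-r*dt) * [p*0.144007 + (1-p)*0.042748] = 0.091867


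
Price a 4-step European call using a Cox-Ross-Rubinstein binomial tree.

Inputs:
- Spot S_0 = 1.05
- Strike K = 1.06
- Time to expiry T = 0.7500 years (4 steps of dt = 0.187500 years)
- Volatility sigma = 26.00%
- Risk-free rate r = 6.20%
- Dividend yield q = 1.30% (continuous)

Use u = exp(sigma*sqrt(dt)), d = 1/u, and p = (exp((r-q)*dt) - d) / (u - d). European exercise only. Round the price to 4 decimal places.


dt = T/N = 0.187500
u = exp(sigma*sqrt(dt)) = 1.119165; d = 1/u = 0.893523
p = (exp((r-q)*dt) - d) / (u - d) = 0.512789
Discount per step: exp(-r*dt) = 0.988442
Stock lattice S(k, i) with i counting down-moves:
  k=0: S(0,0) = 1.0500
  k=1: S(1,0) = 1.1751; S(1,1) = 0.9382
  k=2: S(2,0) = 1.3152; S(2,1) = 1.0500; S(2,2) = 0.8383
  k=3: S(3,0) = 1.4719; S(3,1) = 1.1751; S(3,2) = 0.9382; S(3,3) = 0.7490
  k=4: S(4,0) = 1.6473; S(4,1) = 1.3152; S(4,2) = 1.0500; S(4,3) = 0.8383; S(4,4) = 0.6693
Terminal payoffs V(N, i) = max(S_T - K, 0):
  V(4,0) = 0.587277; V(4,1) = 0.255158; V(4,2) = 0.000000; V(4,3) = 0.000000; V(4,4) = 0.000000
Backward induction: V(k, i) = exp(-r*dt) * [p * V(k+1, i) + (1-p) * V(k+1, i+1)].
  V(3,0) = exp(-r*dt) * [p*0.587277 + (1-p)*0.255158] = 0.420547
  V(3,1) = exp(-r*dt) * [p*0.255158 + (1-p)*0.000000] = 0.129330
  V(3,2) = exp(-r*dt) * [p*0.000000 + (1-p)*0.000000] = 0.000000
  V(3,3) = exp(-r*dt) * [p*0.000000 + (1-p)*0.000000] = 0.000000
  V(2,0) = exp(-r*dt) * [p*0.420547 + (1-p)*0.129330] = 0.275442
  V(2,1) = exp(-r*dt) * [p*0.129330 + (1-p)*0.000000] = 0.065552
  V(2,2) = exp(-r*dt) * [p*0.000000 + (1-p)*0.000000] = 0.000000
  V(1,0) = exp(-r*dt) * [p*0.275442 + (1-p)*0.065552] = 0.171180
  V(1,1) = exp(-r*dt) * [p*0.065552 + (1-p)*0.000000] = 0.033226
  V(0,0) = exp(-r*dt) * [p*0.171180 + (1-p)*0.033226] = 0.102766

Answer: Price = V(0,0) = 0.1028


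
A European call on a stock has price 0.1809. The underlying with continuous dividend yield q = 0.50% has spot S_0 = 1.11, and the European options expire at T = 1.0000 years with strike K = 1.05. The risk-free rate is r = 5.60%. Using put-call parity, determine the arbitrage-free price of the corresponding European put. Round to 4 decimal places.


Answer: Put price = 0.0693

Derivation:
Put-call parity: C - P = S_0 * exp(-qT) - K * exp(-rT).
S_0 * exp(-qT) = 1.1100 * 0.99501248 = 1.10446385
K * exp(-rT) = 1.0500 * 0.94553914 = 0.99281609
P = C - S*exp(-qT) + K*exp(-rT)
P = 0.1809 - 1.10446385 + 0.99281609 = 0.0693


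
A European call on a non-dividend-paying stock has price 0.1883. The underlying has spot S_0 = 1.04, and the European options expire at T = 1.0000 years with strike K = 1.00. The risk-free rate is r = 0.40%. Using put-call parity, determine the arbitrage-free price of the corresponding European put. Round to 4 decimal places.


Put-call parity: C - P = S_0 * exp(-qT) - K * exp(-rT).
S_0 * exp(-qT) = 1.0400 * 1.00000000 = 1.04000000
K * exp(-rT) = 1.0000 * 0.99600799 = 0.99600799
P = C - S*exp(-qT) + K*exp(-rT)
P = 0.1883 - 1.04000000 + 0.99600799 = 0.1443

Answer: Put price = 0.1443


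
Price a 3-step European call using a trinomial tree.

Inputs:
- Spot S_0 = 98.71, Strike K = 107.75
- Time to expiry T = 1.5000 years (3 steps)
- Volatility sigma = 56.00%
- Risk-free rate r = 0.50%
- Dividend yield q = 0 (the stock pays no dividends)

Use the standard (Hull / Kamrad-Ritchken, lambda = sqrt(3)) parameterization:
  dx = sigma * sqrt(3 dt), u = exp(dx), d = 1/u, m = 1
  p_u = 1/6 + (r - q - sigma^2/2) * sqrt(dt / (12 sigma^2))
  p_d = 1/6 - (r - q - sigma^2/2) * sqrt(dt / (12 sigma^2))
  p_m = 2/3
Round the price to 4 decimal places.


dt = T/N = 0.500000; dx = sigma*sqrt(3*dt) = 0.685857
u = exp(dx) = 1.985473; d = 1/u = 0.503658
p_u = 0.111334, p_m = 0.666667, p_d = 0.221999
Discount per step: exp(-r*dt) = 0.997503
Stock lattice S(k, j) with j the centered position index:
  k=0: S(0,+0) = 98.7100
  k=1: S(1,-1) = 49.7161; S(1,+0) = 98.7100; S(1,+1) = 195.9860
  k=2: S(2,-2) = 25.0399; S(2,-1) = 49.7161; S(2,+0) = 98.7100; S(2,+1) = 195.9860; S(2,+2) = 389.1250
  k=3: S(3,-3) = 12.6116; S(3,-2) = 25.0399; S(3,-1) = 49.7161; S(3,+0) = 98.7100; S(3,+1) = 195.9860; S(3,+2) = 389.1250; S(3,+3) = 772.5971
Terminal payoffs V(N, j) = max(S_T - K, 0):
  V(3,-3) = 0.000000; V(3,-2) = 0.000000; V(3,-1) = 0.000000; V(3,+0) = 0.000000; V(3,+1) = 88.236031; V(3,+2) = 281.374955; V(3,+3) = 664.847058
Backward induction: V(k, j) = exp(-r*dt) * [p_u * V(k+1, j+1) + p_m * V(k+1, j) + p_d * V(k+1, j-1)]
  V(2,-2) = exp(-r*dt) * [p_u*0.000000 + p_m*0.000000 + p_d*0.000000] = 0.000000
  V(2,-1) = exp(-r*dt) * [p_u*0.000000 + p_m*0.000000 + p_d*0.000000] = 0.000000
  V(2,+0) = exp(-r*dt) * [p_u*88.236031 + p_m*0.000000 + p_d*0.000000] = 9.799181
  V(2,+1) = exp(-r*dt) * [p_u*281.374955 + p_m*88.236031 + p_d*0.000000] = 89.925649
  V(2,+2) = exp(-r*dt) * [p_u*664.847058 + p_m*281.374955 + p_d*88.236031] = 280.489880
  V(1,-1) = exp(-r*dt) * [p_u*9.799181 + p_m*0.000000 + p_d*0.000000] = 1.088262
  V(1,+0) = exp(-r*dt) * [p_u*89.925649 + p_m*9.799181 + p_d*0.000000] = 16.503299
  V(1,+1) = exp(-r*dt) * [p_u*280.489880 + p_m*89.925649 + p_d*9.799181] = 93.120931
  V(0,+0) = exp(-r*dt) * [p_u*93.120931 + p_m*16.503299 + p_d*1.088262] = 21.557399

Answer: Price = V(0,0) = 21.5574


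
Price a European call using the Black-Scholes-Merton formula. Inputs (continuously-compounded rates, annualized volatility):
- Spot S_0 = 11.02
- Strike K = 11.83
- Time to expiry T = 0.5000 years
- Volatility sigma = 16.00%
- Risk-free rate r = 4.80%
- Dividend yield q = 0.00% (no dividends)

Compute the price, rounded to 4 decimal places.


d1 = (ln(S/K) + (r - q + 0.5*sigma^2) * T) / (sigma * sqrt(T)) = -0.35821035
d2 = d1 - sigma * sqrt(T) = -0.47134743
exp(-rT) = 0.97628571; exp(-qT) = 1.00000000
C = S_0 * exp(-qT) * N(d1) - K * exp(-rT) * N(d2)
N(d1) = 0.36009295; N(d2) = 0.31869633
C = 11.0200 * 1.00000000 * 0.36009295 - 11.8300 * 0.97628571 * 0.31869633 = 0.2875

Answer: Price = 0.2875


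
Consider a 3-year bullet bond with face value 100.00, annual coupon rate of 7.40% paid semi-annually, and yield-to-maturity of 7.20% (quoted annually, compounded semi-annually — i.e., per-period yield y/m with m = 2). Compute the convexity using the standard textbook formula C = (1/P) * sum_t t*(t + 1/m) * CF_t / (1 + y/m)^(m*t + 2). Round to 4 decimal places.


Coupon per period c = face * coupon_rate / m = 3.700000
Periods per year m = 2; per-period yield y/m = 0.036000
Number of cashflows N = 6
Cashflows (t years, CF_t, discount factor 1/(1+y/m)^(m*t), PV):
  t = 0.5000: CF_t = 3.700000, DF = 0.965251, PV = 3.571429
  t = 1.0000: CF_t = 3.700000, DF = 0.931709, PV = 3.447325
  t = 1.5000: CF_t = 3.700000, DF = 0.899333, PV = 3.327534
  t = 2.0000: CF_t = 3.700000, DF = 0.868082, PV = 3.211905
  t = 2.5000: CF_t = 3.700000, DF = 0.837917, PV = 3.100294
  t = 3.0000: CF_t = 103.700000, DF = 0.808801, PV = 83.872623
Price P = sum_t PV_t = 100.531109
Convexity numerator sum_t t*(t + 1/m) * CF_t / (1+y/m)^(m*t + 2):
  t = 0.5000: term = 1.663767
  t = 1.0000: term = 4.817858
  t = 1.5000: term = 9.300883
  t = 2.0000: term = 14.962811
  t = 2.5000: term = 21.664302
  t = 3.0000: term = 820.521589
Convexity = (1/P) * sum = 872.931210 / 100.531109 = 8.683195

Answer: Convexity = 8.6832


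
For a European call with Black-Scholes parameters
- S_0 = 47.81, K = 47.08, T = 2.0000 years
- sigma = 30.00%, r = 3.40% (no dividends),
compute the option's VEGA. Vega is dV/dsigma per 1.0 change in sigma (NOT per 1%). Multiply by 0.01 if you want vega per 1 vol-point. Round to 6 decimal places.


d1 = 0.4086759946; d2 = -0.0155880741
phi(d1) = 0.3669804994; exp(-qT) = 1.0000000000; exp(-rT) = 0.9342604736
Vega = S * exp(-qT) * phi(d1) * sqrt(T) = 47.8100 * 1.0000000000 * 0.3669804994 * 1.4142135624 = 24.812854

Answer: Vega = 24.812854


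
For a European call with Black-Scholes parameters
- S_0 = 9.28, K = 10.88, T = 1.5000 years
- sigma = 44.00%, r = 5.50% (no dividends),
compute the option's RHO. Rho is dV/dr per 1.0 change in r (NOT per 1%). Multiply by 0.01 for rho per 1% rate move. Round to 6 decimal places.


Answer: Rho = 5.114576

Derivation:
d1 = 0.1273647549; d2 = -0.4115229885
phi(d1) = 0.3957195904; exp(-qT) = 1.0000000000; exp(-rT) = 0.9208114379
N(d2) = 0.3403445441
Rho = K*T*exp(-rT)*N(d2) = 10.8800 * 1.5000 * 0.9208114379 * 0.3403445441 = 5.114576


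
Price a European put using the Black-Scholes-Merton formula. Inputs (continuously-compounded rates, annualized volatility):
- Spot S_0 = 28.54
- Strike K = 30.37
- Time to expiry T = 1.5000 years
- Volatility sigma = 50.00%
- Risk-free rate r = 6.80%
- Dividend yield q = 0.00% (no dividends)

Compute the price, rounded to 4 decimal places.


d1 = (ln(S/K) + (r - q + 0.5*sigma^2) * T) / (sigma * sqrt(T)) = 0.37126317
d2 = d1 - sigma * sqrt(T) = -0.24110926
exp(-rT) = 0.90302955; exp(-qT) = 1.00000000
P = K * exp(-rT) * N(-d2) - S_0 * exp(-qT) * N(-d1)
N(-d1) = 0.35522076; N(-d2) = 0.59526478
P = 30.3700 * 0.90302955 * 0.59526478 - 28.5400 * 1.00000000 * 0.35522076 = 6.1871

Answer: Price = 6.1871


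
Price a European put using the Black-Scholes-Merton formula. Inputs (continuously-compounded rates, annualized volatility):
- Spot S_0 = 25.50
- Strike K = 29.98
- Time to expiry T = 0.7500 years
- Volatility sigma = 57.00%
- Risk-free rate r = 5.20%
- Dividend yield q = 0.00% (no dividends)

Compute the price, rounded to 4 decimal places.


Answer: Price = 7.1224

Derivation:
d1 = (ln(S/K) + (r - q + 0.5*sigma^2) * T) / (sigma * sqrt(T)) = -0.00205525
d2 = d1 - sigma * sqrt(T) = -0.49568973
exp(-rT) = 0.96175071; exp(-qT) = 1.00000000
P = K * exp(-rT) * N(-d2) - S_0 * exp(-qT) * N(-d1)
N(-d1) = 0.50081992; N(-d2) = 0.68994333
P = 29.9800 * 0.96175071 * 0.68994333 - 25.5000 * 1.00000000 * 0.50081992 = 7.1224


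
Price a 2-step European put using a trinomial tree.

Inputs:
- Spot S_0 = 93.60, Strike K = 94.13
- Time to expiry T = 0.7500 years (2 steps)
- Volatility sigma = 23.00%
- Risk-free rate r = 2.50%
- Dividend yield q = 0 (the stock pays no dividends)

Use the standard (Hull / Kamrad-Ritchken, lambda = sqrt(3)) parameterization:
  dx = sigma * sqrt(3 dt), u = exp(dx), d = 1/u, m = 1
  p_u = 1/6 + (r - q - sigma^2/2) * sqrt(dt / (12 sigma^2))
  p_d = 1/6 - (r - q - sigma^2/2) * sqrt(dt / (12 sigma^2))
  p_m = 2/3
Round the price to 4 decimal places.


dt = T/N = 0.375000; dx = sigma*sqrt(3*dt) = 0.243952
u = exp(dx) = 1.276283; d = 1/u = 0.783525
p_u = 0.165552, p_m = 0.666667, p_d = 0.167781
Discount per step: exp(-r*dt) = 0.990669
Stock lattice S(k, j) with j the centered position index:
  k=0: S(0,+0) = 93.6000
  k=1: S(1,-1) = 73.3380; S(1,+0) = 93.6000; S(1,+1) = 119.4601
  k=2: S(2,-2) = 57.4622; S(2,-1) = 73.3380; S(2,+0) = 93.6000; S(2,+1) = 119.4601; S(2,+2) = 152.4648
Terminal payoffs V(N, j) = max(K - S_T, 0):
  V(2,-2) = 36.667837; V(2,-1) = 20.792026; V(2,+0) = 0.530000; V(2,+1) = 0.000000; V(2,+2) = 0.000000
Backward induction: V(k, j) = exp(-r*dt) * [p_u * V(k+1, j+1) + p_m * V(k+1, j) + p_d * V(k+1, j-1)]
  V(1,-1) = exp(-r*dt) * [p_u*0.530000 + p_m*20.792026 + p_d*36.667837] = 19.913695
  V(1,+0) = exp(-r*dt) * [p_u*0.000000 + p_m*0.530000 + p_d*20.792026] = 3.805994
  V(1,+1) = exp(-r*dt) * [p_u*0.000000 + p_m*0.000000 + p_d*0.530000] = 0.088094
  V(0,+0) = exp(-r*dt) * [p_u*0.088094 + p_m*3.805994 + p_d*19.913695] = 5.838066

Answer: Price = V(0,0) = 5.8381
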